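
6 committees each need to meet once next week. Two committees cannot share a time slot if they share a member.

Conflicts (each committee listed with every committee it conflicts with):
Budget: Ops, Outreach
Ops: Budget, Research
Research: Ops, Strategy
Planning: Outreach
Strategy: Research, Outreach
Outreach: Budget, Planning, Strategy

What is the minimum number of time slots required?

The cycle Budget-Ops-Research-Strategy-Outreach-Budget has odd length 5, so it cannot be 2-colored; at least 3 time slots are needed.
Using 3 time slots: Budget=3, Ops=2, Research=1, Planning=2, Strategy=2, Outreach=1. Each listed conflict is separated.

3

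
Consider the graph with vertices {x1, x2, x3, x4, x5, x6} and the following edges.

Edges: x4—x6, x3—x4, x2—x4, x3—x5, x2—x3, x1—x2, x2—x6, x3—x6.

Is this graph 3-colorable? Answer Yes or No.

x2, x3, x4, x6 form a clique, so at least 4 colors are needed.
So 3 colors are not enough.

No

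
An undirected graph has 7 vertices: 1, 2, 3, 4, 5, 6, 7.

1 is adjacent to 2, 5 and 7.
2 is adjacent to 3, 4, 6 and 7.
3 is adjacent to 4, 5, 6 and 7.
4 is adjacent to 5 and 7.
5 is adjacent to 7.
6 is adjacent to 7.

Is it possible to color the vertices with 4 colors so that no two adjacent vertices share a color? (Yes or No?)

The chromatic number is 4. 2, 3, 6, 7 are mutually adjacent (a clique of size 4), so at least 4 colors are needed.
A valid assignment using 4 colors: 1=blue, 2=green, 3=blue, 4=yellow, 5=green, 6=yellow, 7=red.
That is already a proper 4-coloring.

Yes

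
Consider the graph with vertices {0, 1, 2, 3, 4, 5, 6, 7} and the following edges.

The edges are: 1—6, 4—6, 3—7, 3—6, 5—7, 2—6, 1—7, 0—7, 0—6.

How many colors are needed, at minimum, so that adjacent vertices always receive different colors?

2

4 and 6 are adjacent, so at least 2 colors are needed.
2 colors suffice: color a → {6, 7}; color b → {0, 1, 2, 3, 4, 5}. No two adjacent vertices share a color.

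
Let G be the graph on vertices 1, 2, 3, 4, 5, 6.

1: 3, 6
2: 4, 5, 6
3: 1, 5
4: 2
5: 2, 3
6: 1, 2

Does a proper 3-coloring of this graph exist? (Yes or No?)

Yes

The chromatic number is 3. The cycle 2-5-3-1-6-2 has odd length 5, so it cannot be 2-colored; at least 3 colors are needed.
3 colors suffice: color a → {2, 3}; color b → {4, 5, 6}; color c → {1}.
That is already a proper 3-coloring.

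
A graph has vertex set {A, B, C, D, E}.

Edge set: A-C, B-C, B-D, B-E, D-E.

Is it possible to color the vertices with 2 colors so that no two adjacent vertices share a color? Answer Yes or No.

No

B, D, E are pairwise adjacent, so at least 3 colors are needed.
So 2 colors are not enough.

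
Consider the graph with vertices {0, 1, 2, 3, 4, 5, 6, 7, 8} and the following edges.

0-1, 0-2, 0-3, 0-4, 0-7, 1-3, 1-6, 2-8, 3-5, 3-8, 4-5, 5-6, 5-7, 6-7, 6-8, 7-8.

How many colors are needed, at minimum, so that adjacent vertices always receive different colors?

3

6, 7, 8 form a triangle, so at least 3 colors are needed.
3 colors suffice: color red → {0, 6}; color blue → {2, 3, 4, 7}; color green → {1, 5, 8}. Each edge has distinct colors on its endpoints.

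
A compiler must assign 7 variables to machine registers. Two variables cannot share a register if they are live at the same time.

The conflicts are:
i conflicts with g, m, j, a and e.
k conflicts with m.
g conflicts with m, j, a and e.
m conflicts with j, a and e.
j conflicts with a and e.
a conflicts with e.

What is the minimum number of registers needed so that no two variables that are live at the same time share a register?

6

i, g, m, j, a, e are mutually in conflict, so at least 6 registers are needed.
6 registers suffice: register 1 → {m}; register 2 → {i, k}; register 3 → {a}; register 4 → {e}; register 5 → {j}; register 6 → {g}. Every pair that conflicts lands in different registers.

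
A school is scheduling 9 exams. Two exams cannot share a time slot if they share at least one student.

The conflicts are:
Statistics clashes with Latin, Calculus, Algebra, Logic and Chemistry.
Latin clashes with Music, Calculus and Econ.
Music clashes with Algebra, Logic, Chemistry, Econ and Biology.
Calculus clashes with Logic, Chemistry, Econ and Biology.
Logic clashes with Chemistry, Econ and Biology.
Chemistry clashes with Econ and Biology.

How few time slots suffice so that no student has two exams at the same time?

4

Music, Logic, Chemistry, Biology pairwise conflict, so at least 4 time slots are needed.
4 time slots suffice: time slot 1 → {Music, Calculus}; time slot 2 → {Latin, Algebra, Logic}; time slot 3 → {Chemistry}; time slot 4 → {Statistics, Econ, Biology}. Each listed conflict is separated.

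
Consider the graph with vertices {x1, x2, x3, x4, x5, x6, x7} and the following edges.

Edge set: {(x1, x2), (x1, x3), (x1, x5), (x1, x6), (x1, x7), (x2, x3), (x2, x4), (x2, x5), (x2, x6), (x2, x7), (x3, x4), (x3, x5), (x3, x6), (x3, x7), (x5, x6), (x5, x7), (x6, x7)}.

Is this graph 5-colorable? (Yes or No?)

x1, x2, x3, x5, x6, x7 form a clique, so at least 6 colors are needed.
So 5 colors are not enough.

No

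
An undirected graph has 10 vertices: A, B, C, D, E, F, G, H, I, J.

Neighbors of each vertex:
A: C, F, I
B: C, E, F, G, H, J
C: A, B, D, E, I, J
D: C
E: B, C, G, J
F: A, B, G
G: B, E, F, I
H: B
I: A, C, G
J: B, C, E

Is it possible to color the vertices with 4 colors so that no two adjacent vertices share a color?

The chromatic number is 4. B, C, E, J are mutually adjacent (a clique of size 4), so at least 4 colors are needed.
4 colors suffice: color 1 → {C, G, H}; color 2 → {B, D, I}; color 3 → {A, E}; color 4 → {F, J}.
That is already a proper 4-coloring.

Yes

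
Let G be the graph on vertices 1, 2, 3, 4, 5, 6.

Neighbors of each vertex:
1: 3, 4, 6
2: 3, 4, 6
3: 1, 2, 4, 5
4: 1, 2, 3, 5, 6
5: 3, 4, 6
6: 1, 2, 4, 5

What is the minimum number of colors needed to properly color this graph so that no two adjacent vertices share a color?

1, 3, 4 are pairwise adjacent, so at least 3 colors are needed.
3 colors suffice: color a → {4}; color b → {3, 6}; color c → {1, 2, 5}. Every edge joins two different colors.

3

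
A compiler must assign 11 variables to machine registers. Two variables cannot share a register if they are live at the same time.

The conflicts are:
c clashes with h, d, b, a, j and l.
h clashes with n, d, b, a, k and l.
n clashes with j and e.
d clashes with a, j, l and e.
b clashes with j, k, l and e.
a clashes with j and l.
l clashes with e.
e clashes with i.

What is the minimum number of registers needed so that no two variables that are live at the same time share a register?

c, h, d, a, l are mutually in conflict, so at least 5 registers are needed.
5 registers suffice: register 1 → {h, j, e}; register 2 → {n, d, b, i}; register 3 → {k, l}; register 4 → {c}; register 5 → {a}. No two conflicting variables share a register.

5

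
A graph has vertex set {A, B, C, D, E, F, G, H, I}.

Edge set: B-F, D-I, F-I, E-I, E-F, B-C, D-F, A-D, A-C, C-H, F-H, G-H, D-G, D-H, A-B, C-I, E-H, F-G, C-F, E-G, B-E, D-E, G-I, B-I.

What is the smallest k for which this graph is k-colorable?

5

D, E, F, G, I form a clique, so at least 5 colors are needed.
One proper 5-coloring: A=1, B=4, C=3, D=4, E=3, F=1, G=5, H=2, I=2. Each edge has distinct colors on its endpoints.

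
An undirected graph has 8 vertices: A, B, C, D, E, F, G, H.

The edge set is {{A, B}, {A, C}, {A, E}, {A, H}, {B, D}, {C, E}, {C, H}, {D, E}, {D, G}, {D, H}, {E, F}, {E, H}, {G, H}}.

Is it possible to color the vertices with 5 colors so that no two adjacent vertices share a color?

The chromatic number is 4. A, C, E, H form a clique, so at least 4 colors are needed.
4 colors suffice: color 1 → {B, E, G}; color 2 → {F, H}; color 3 → {A, D}; color 4 → {C}.
Since 5 ≥ 4, a proper 5-coloring certainly exists.

Yes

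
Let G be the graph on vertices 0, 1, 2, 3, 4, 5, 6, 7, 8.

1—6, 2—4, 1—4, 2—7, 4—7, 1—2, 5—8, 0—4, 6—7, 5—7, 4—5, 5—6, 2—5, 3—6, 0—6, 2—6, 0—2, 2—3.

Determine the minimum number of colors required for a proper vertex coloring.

4

2, 5, 6, 7 are pairwise adjacent (a clique of size 4), so at least 4 colors are needed.
4 colors suffice: color red → {2, 8}; color blue → {4, 6}; color green → {0, 1, 3, 5}; color yellow → {7}. No two adjacent vertices share a color.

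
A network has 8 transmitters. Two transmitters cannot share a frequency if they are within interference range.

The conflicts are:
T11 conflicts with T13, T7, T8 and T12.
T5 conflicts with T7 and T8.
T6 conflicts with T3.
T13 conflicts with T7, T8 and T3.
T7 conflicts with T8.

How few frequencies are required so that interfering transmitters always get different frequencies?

T11, T13, T7, T8 are mutually in conflict, so at least 4 frequencies are needed.
4 frequencies suffice: T11=2, T5=2, T6=2, T13=3, T7=1, T8=4, T3=1, T12=1. Every pair that conflicts lands in different frequencies.

4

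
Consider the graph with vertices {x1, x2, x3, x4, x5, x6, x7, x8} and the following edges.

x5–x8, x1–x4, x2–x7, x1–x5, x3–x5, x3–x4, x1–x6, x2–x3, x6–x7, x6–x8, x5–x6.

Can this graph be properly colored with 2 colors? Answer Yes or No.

x5, x6, x8 are pairwise adjacent, so at least 3 colors are needed.
So 2 colors are not enough.

No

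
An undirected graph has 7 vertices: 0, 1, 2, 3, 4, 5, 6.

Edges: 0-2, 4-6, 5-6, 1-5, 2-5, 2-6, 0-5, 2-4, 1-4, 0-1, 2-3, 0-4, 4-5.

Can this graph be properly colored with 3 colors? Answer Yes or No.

No

2, 4, 5, 6 form a clique, so at least 4 colors are needed.
So 3 colors are not enough.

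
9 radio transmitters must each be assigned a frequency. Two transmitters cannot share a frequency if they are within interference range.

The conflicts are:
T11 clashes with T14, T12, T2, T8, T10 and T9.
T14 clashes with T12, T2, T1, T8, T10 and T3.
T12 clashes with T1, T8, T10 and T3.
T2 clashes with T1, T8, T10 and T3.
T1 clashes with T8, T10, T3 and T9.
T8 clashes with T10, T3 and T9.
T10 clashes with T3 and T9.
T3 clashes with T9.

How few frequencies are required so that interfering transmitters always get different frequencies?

6

T14, T2, T1, T8, T10, T3 are mutually in conflict, so at least 6 frequencies are needed.
6 frequencies suffice: T11=4, T14=3, T12=6, T2=6, T1=5, T8=1, T10=2, T3=4, T9=3. Each listed conflict is separated.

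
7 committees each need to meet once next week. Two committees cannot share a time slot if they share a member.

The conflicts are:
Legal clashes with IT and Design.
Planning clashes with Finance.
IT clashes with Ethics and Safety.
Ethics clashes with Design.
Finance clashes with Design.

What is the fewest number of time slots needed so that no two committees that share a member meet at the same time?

Finance and Design conflict, so at least 2 time slots are needed.
2 time slots suffice: time slot 1 → {Planning, IT, Design}; time slot 2 → {Legal, Ethics, Finance, Safety}. No two conflicting committees share a time slot.

2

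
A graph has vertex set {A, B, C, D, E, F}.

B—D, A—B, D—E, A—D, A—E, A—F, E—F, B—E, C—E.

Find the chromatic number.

A, B, D, E are pairwise adjacent (a clique of size 4), so at least 4 colors are needed.
4 colors suffice: color 1 → {E}; color 2 → {A, C}; color 3 → {B, F}; color 4 → {D}. No two adjacent vertices share a color.

4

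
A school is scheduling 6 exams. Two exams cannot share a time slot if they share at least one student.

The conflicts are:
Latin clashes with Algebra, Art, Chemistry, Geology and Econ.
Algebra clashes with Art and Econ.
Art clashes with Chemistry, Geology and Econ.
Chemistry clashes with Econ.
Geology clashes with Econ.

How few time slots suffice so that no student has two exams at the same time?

Latin, Algebra, Art, Econ are mutually in conflict, so at least 4 time slots are needed.
4 time slots suffice: time slot 1 → {Econ}; time slot 2 → {Art}; time slot 3 → {Latin}; time slot 4 → {Algebra, Chemistry, Geology}. Each listed conflict is separated.

4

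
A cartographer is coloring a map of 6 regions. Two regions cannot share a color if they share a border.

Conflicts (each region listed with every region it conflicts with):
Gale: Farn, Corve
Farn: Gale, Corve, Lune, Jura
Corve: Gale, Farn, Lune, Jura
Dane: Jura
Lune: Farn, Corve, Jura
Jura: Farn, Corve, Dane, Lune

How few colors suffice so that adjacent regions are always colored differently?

Farn, Corve, Lune, Jura pairwise conflict, so at least 4 colors are needed.
4 colors suffice: color 1 → {Farn, Dane}; color 2 → {Gale, Jura}; color 3 → {Corve}; color 4 → {Lune}. Each listed conflict is separated.

4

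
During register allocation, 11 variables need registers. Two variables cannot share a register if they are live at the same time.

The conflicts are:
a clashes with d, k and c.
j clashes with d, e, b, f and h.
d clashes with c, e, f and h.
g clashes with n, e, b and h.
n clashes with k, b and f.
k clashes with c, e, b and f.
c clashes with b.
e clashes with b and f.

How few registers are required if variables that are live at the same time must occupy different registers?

j, d, e, f pairwise conflict, so at least 4 registers are needed.
4 registers suffice: register 1 → {d, g, k}; register 2 → {a, b, f, h}; register 3 → {n, c, e}; register 4 → {j}. No two conflicting variables share a register.

4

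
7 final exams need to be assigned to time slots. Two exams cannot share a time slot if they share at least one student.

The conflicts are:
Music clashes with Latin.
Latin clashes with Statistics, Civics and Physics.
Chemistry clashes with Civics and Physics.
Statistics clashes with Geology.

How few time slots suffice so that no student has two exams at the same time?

Latin and Physics conflict, so at least 2 time slots are needed.
2 time slots suffice: time slot 1 → {Latin, Chemistry, Geology}; time slot 2 → {Music, Statistics, Civics, Physics}. Every pair that conflicts lands in different time slots.

2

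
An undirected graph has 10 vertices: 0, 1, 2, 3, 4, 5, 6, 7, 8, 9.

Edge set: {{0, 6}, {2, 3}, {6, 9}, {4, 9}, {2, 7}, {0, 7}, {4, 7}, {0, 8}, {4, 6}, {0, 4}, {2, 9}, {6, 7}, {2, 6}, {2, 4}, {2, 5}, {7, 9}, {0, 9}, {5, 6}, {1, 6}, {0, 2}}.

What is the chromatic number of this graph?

0, 2, 4, 6, 7, 9 are mutually adjacent (a clique of size 6), so at least 6 colors are needed.
6 colors suffice: color a → {3, 6, 8}; color b → {1, 2}; color c → {0, 5}; color d → {4}; color e → {7}; color f → {9}. Each edge has distinct colors on its endpoints.

6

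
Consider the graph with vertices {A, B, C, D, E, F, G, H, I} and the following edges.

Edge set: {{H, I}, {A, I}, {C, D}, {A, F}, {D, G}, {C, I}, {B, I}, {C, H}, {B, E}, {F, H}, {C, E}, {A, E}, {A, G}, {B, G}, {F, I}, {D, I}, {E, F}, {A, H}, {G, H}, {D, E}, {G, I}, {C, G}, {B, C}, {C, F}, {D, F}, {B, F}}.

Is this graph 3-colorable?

No

A, F, H, I form a clique, so at least 4 colors are needed.
So 3 colors are not enough.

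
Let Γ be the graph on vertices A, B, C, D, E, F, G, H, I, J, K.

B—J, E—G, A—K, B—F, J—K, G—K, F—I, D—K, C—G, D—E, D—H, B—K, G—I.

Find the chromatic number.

B, J, K form a triangle, so at least 3 colors are needed.
3 colors suffice: A=blue, B=blue, C=red, D=blue, E=red, F=green, G=blue, H=red, I=red, J=green, K=red. Every edge joins two different colors.

3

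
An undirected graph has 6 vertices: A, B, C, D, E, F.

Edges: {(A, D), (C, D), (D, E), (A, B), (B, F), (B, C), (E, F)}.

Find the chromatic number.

The cycle E-D-C-B-F-E has odd length 5, so it cannot be 2-colored; at least 3 colors are needed.
3 colors suffice: color red → {B, D}; color blue → {A, C, F}; color green → {E}. Every edge joins two different colors.

3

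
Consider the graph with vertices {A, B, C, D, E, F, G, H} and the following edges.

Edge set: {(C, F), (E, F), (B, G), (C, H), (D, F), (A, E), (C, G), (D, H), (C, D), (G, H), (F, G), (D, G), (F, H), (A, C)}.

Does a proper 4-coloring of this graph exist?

No

C, D, F, G, H form a clique, so at least 5 colors are needed.
So 4 colors are not enough.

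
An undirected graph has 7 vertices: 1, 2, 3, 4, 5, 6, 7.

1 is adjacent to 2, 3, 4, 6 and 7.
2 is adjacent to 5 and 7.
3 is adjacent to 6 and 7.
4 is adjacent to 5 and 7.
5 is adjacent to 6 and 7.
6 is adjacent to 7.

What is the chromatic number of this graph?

4

1, 3, 6, 7 are mutually adjacent (a clique of size 4), so at least 4 colors are needed.
4 colors suffice: 1=b, 2=c, 3=d, 4=c, 5=b, 6=c, 7=a. Each edge has distinct colors on its endpoints.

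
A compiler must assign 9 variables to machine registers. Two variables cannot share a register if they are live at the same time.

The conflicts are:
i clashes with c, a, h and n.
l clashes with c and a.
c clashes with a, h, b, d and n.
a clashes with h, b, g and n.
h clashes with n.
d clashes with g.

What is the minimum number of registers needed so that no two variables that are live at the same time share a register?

5

i, c, a, h, n pairwise conflict, so at least 5 registers are needed.
Using 5 registers: i=5, l=3, c=2, a=1, h=4, b=3, d=1, g=2, n=3. Each listed conflict is separated.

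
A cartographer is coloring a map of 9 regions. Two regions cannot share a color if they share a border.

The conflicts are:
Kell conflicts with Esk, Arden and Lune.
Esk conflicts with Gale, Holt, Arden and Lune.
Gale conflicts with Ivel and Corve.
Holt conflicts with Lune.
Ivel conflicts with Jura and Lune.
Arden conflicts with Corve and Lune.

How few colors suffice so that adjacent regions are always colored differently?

4

Kell, Esk, Arden, Lune pairwise conflict, so at least 4 colors are needed.
One proper 4-coloring: Kell=4, Esk=1, Gale=2, Holt=3, Ivel=1, Arden=3, Corve=1, Jura=2, Lune=2. No two conflicting regions share a color.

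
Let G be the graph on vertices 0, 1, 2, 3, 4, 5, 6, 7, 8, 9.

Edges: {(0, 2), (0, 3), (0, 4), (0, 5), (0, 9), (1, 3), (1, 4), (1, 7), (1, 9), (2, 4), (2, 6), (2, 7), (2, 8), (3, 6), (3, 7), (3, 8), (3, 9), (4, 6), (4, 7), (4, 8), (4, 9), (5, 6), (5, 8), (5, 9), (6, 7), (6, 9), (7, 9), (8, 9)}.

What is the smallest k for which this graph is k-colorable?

4

1, 3, 7, 9 are mutually adjacent (a clique of size 4), so at least 4 colors are needed.
4 colors suffice: color red → {2, 9}; color blue → {3, 4, 5}; color green → {0, 7, 8}; color yellow → {1, 6}. No two adjacent vertices share a color.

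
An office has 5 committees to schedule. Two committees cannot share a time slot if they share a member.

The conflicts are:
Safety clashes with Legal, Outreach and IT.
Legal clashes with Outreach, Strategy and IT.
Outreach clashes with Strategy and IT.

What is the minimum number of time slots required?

Safety, Legal, Outreach, IT pairwise conflict, so at least 4 time slots are needed.
4 time slots suffice: time slot 1 → {Legal}; time slot 2 → {Outreach}; time slot 3 → {Strategy, IT}; time slot 4 → {Safety}. Every pair that conflicts lands in different time slots.

4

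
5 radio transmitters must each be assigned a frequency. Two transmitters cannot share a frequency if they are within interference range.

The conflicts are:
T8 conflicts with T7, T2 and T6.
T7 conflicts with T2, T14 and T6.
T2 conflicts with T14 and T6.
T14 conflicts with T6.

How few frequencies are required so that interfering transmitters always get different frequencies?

T8, T7, T2, T6 all conflict with each other, so at least 4 frequencies are needed.
4 frequencies suffice: T8=4, T7=1, T2=2, T14=4, T6=3. No two conflicting transmitters share a frequency.

4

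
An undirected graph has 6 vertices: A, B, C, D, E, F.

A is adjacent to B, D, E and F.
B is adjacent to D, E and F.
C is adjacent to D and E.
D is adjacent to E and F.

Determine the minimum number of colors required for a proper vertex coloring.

A, B, D, E are mutually adjacent (a clique of size 4), so at least 4 colors are needed.
A valid assignment using 4 colors: A=2, B=4, C=2, D=1, E=3, F=3. Every edge joins two different colors.

4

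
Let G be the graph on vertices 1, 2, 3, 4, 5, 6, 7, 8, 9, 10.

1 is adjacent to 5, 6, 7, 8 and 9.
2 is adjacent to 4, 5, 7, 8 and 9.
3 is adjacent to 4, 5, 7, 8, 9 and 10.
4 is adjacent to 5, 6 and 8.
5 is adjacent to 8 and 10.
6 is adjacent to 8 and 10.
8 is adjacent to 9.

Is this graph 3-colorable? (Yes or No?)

2, 4, 5, 8 are mutually adjacent (a clique of size 4), so at least 4 colors are needed.
So 3 colors are not enough.

No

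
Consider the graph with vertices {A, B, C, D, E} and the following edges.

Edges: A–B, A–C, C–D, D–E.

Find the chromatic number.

C and D are adjacent, so at least 2 colors are needed.
2 colors suffice: color 1 → {B, C, E}; color 2 → {A, D}. Each edge has distinct colors on its endpoints.

2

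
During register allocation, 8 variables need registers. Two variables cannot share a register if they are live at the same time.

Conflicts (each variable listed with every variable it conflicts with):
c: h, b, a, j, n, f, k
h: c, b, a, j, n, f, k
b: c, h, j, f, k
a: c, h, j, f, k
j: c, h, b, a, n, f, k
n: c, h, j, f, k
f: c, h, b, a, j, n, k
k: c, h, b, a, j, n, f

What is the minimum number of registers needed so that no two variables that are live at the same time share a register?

6

c, h, j, n, f, k all conflict with each other, so at least 6 registers are needed.
6 registers suffice: c=3, h=4, b=6, a=6, j=5, n=6, f=2, k=1. Each listed conflict is separated.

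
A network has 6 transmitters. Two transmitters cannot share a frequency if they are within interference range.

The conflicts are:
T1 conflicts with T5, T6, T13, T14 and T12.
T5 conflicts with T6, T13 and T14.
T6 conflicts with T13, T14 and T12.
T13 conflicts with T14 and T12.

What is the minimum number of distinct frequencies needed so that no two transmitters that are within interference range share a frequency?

5

T1, T5, T6, T13, T14 are mutually in conflict, so at least 5 frequencies are needed.
A valid assignment using 5 frequencies: T1=1, T5=5, T6=2, T13=3, T14=4, T12=4. Each listed conflict is separated.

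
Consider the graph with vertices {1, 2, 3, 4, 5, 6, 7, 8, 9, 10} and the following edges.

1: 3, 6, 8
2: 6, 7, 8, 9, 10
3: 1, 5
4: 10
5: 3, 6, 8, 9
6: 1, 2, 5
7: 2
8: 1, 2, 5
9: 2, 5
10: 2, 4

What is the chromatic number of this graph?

4 and 10 are adjacent, so at least 2 colors are needed.
One proper 2-coloring: 1=a, 2=a, 3=b, 4=a, 5=a, 6=b, 7=b, 8=b, 9=b, 10=b. No two adjacent vertices share a color.

2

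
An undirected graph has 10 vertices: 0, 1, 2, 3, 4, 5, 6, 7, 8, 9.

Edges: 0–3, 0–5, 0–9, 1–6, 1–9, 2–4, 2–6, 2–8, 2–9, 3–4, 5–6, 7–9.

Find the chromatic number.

3

The cycle 4-3-0-9-2-4 has odd length 5, so it cannot be 2-colored; at least 3 colors are needed.
A valid assignment using 3 colors: 0=blue, 1=blue, 2=blue, 3=red, 4=green, 5=green, 6=red, 7=blue, 8=red, 9=red. No two adjacent vertices share a color.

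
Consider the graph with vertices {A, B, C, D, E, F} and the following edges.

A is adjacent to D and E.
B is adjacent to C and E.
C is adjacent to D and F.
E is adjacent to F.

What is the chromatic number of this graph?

3

The cycle D-A-E-B-C-D has odd length 5, so it cannot be 2-colored; at least 3 colors are needed.
3 colors suffice: color 1 → {C, E}; color 2 → {A, B, F}; color 3 → {D}. Every edge joins two different colors.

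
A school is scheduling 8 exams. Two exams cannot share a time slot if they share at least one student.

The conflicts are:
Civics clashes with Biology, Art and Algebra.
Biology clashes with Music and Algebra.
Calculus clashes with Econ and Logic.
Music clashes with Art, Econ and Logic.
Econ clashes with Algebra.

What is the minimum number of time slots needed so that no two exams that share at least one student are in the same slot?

Civics, Biology, Algebra all conflict with each other, so at least 3 time slots are needed.
Using 3 time slots: Civics=1, Biology=2, Calculus=1, Music=1, Art=2, Econ=2, Logic=2, Algebra=3. Each listed conflict is separated.

3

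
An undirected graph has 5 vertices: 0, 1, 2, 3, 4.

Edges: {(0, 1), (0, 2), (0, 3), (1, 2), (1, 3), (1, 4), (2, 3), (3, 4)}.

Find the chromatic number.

4

0, 1, 2, 3 form a clique, so at least 4 colors are needed.
4 colors suffice: color red → {1}; color blue → {3}; color green → {2, 4}; color yellow → {0}. Each edge has distinct colors on its endpoints.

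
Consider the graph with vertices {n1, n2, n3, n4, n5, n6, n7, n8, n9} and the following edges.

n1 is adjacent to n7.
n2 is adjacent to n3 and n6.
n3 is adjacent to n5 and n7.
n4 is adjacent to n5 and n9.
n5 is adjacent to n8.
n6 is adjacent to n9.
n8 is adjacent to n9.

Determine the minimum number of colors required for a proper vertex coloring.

n2 and n3 are adjacent, so at least 2 colors are needed.
2 colors suffice: color 1 → {n2, n5, n7, n9}; color 2 → {n1, n3, n4, n6, n8}. Every edge joins two different colors.

2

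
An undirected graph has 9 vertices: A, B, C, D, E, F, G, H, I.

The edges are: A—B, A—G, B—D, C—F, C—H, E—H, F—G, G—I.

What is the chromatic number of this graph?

2

A and G are adjacent, so at least 2 colors are needed.
One proper 2-coloring: A=blue, B=red, C=red, D=blue, E=red, F=blue, G=red, H=blue, I=blue. No two adjacent vertices share a color.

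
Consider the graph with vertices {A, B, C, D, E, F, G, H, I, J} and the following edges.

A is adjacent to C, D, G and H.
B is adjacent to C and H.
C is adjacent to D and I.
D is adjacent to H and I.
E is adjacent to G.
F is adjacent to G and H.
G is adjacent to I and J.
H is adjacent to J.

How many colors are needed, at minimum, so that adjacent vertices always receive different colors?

A, C, D form a triangle, so at least 3 colors are needed.
3 colors suffice: color red → {C, G, H}; color blue → {A, B, E, F, I, J}; color green → {D}. Each edge has distinct colors on its endpoints.

3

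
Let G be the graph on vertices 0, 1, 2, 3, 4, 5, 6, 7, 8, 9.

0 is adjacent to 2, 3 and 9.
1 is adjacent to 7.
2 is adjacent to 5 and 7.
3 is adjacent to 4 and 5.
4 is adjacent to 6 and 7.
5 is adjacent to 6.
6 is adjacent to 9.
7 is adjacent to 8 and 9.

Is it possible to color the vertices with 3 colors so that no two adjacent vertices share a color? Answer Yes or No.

Yes

The chromatic number is 3. The cycle 5-3-0-9-6-5 has odd length 5, so it cannot be 2-colored; at least 3 colors are needed.
3 colors suffice: color a → {0, 6, 7}; color b → {1, 2, 3, 8, 9}; color c → {4, 5}.
That is already a proper 3-coloring.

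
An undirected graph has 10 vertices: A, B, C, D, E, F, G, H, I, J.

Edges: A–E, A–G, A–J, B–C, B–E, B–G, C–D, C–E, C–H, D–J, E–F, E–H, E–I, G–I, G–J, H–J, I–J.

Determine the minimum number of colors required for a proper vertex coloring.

3

B, C, E are pairwise adjacent, so at least 3 colors are needed.
3 colors suffice: color 1 → {E, J}; color 2 → {C, F, G}; color 3 → {A, B, D, H, I}. Every edge joins two different colors.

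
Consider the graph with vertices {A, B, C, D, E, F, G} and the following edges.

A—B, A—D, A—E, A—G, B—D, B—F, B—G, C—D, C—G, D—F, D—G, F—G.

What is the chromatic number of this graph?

4

B, D, F, G are pairwise adjacent (a clique of size 4), so at least 4 colors are needed.
A valid assignment using 4 colors: A=yellow, B=green, C=green, D=red, E=red, F=yellow, G=blue. Every edge joins two different colors.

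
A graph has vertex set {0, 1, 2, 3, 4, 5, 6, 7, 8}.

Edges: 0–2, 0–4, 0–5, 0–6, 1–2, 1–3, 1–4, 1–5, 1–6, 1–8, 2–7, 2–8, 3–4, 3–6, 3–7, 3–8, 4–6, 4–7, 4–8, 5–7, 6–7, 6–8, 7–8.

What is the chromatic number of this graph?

5

3, 4, 6, 7, 8 are mutually adjacent (a clique of size 5), so at least 5 colors are needed.
A valid assignment using 5 colors: 0=a, 1=b, 2=c, 3=e, 4=c, 5=c, 6=d, 7=b, 8=a. No two adjacent vertices share a color.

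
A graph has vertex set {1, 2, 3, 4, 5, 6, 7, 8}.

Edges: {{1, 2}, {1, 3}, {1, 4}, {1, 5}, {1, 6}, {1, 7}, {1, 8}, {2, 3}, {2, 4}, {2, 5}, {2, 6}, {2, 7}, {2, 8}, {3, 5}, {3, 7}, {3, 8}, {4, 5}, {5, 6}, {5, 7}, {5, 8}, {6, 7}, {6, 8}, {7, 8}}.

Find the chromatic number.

1, 2, 5, 6, 7, 8 are pairwise adjacent (a clique of size 6), so at least 6 colors are needed.
6 colors suffice: color red → {5}; color blue → {1}; color green → {2}; color yellow → {4, 7}; color purple → {8}; color orange → {3, 6}. Each edge has distinct colors on its endpoints.

6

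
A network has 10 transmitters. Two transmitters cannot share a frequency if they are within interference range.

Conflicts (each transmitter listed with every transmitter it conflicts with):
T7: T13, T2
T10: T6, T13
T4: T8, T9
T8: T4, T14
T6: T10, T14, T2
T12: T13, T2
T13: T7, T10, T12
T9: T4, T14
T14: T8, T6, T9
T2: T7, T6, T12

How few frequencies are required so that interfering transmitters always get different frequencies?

The cycle T6-T2-T12-T13-T10-T6 has odd length 5, so it cannot be 2-colored; at least 3 frequencies are needed.
3 frequencies suffice: frequency 1 → {T4, T13, T14, T2}; frequency 2 → {T7, T8, T6, T12, T9}; frequency 3 → {T10}. No two conflicting transmitters share a frequency.

3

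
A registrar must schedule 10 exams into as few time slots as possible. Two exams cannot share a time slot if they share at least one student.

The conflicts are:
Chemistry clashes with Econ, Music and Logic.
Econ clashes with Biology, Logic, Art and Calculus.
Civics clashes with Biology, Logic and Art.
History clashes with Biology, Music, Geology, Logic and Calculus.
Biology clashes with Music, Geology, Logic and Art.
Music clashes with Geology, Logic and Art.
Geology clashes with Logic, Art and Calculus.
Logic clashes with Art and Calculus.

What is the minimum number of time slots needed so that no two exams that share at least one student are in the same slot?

5

History, Biology, Music, Geology, Logic are mutually in conflict, so at least 5 time slots are needed.
Using 5 time slots: Chemistry=2, Econ=3, Civics=3, History=5, Biology=2, Music=4, Geology=3, Logic=1, Art=5, Calculus=2. Every pair that conflicts lands in different time slots.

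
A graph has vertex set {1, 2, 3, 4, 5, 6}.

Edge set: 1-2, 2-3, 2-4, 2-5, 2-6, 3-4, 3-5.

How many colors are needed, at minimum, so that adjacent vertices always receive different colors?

2, 3, 5 are pairwise adjacent, so at least 3 colors are needed.
3 colors suffice: color a → {2}; color b → {1, 3, 6}; color c → {4, 5}. Every edge joins two different colors.

3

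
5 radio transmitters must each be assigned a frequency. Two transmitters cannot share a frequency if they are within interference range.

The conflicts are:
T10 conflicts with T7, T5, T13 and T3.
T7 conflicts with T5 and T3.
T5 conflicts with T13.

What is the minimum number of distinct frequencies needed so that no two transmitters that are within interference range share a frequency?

3

T10, T7, T5 pairwise conflict, so at least 3 frequencies are needed.
3 frequencies suffice: frequency 1 → {T10}; frequency 2 → {T7, T13}; frequency 3 → {T5, T3}. No two conflicting transmitters share a frequency.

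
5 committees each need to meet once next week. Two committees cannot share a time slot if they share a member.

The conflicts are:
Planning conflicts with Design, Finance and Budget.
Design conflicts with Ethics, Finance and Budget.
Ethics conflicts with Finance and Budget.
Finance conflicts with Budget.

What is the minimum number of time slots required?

4

Design, Ethics, Finance, Budget are mutually in conflict, so at least 4 time slots are needed.
Using 4 time slots: Planning=4, Design=3, Ethics=4, Finance=2, Budget=1. Each listed conflict is separated.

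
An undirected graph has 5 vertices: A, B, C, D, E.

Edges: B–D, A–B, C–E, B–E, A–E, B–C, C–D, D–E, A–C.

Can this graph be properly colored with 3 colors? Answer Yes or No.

A, B, C, E are mutually adjacent (a clique of size 4), so at least 4 colors are needed.
So 3 colors are not enough.

No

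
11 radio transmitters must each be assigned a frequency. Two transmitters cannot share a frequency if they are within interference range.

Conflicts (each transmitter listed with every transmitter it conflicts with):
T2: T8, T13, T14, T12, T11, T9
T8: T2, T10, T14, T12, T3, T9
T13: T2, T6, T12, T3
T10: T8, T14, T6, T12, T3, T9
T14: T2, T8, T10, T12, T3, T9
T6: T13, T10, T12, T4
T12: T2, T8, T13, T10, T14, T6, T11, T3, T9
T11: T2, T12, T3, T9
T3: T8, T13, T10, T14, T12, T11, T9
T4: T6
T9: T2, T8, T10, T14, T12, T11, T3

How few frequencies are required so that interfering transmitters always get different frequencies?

T8, T10, T14, T12, T3, T9 pairwise conflict, so at least 6 frequencies are needed.
6 frequencies suffice: frequency 1 → {T12, T4}; frequency 2 → {T2, T6, T3}; frequency 3 → {T13, T9}; frequency 4 → {T8, T11}; frequency 5 → {T10}; frequency 6 → {T14}. No two conflicting transmitters share a frequency.

6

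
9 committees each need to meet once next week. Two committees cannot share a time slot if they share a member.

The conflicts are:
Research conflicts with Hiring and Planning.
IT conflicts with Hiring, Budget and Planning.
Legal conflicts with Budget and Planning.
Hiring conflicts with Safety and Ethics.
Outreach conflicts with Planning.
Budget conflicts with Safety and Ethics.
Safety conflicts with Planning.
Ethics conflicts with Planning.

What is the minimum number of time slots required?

2

IT and Planning conflict, so at least 2 time slots are needed.
Using 2 time slots: Research=2, IT=2, Legal=2, Hiring=1, Outreach=2, Budget=1, Safety=2, Ethics=2, Planning=1. Each listed conflict is separated.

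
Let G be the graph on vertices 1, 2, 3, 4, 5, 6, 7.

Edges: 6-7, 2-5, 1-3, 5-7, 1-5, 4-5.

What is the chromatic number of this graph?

2

4 and 5 are adjacent, so at least 2 colors are needed.
2 colors suffice: color red → {3, 5, 6}; color blue → {1, 2, 4, 7}. Each edge has distinct colors on its endpoints.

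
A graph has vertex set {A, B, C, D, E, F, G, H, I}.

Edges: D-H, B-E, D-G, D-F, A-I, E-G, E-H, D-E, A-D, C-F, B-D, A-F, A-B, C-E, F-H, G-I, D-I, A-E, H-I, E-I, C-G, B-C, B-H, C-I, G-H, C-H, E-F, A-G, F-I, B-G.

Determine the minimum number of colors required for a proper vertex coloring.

B, D, E, G, H are mutually adjacent (a clique of size 5), so at least 5 colors are needed.
5 colors suffice: color red → {E}; color blue → {F, G}; color green → {A, H}; color yellow → {C, D}; color purple → {B, I}. No two adjacent vertices share a color.

5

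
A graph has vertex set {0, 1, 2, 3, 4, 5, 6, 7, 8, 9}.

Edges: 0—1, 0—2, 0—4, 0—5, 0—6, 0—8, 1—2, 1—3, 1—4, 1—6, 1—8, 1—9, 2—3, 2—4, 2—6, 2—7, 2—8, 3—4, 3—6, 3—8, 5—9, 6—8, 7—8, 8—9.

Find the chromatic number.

5

1, 2, 3, 6, 8 are pairwise adjacent (a clique of size 5), so at least 5 colors are needed.
5 colors suffice: color red → {2, 9}; color blue → {1, 5, 7}; color green → {4, 8}; color yellow → {0, 3}; color purple → {6}. Every edge joins two different colors.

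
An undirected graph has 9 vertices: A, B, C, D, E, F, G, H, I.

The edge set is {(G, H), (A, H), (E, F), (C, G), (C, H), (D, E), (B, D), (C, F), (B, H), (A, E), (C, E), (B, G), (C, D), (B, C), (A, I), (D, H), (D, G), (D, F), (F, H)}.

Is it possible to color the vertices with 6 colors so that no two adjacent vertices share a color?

Yes

The chromatic number is 5. B, C, D, G, H are pairwise adjacent (a clique of size 5), so at least 5 colors are needed.
5 colors suffice: color red → {A, D}; color blue → {E, H, I}; color green → {C}; color yellow → {F, G}; color purple → {B}.
Since 6 ≥ 5, a proper 6-coloring certainly exists.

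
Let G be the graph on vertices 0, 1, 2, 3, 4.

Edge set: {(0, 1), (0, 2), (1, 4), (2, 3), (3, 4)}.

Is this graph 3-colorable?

The chromatic number is 3. The cycle 0-1-4-3-2-0 has odd length 5, so it cannot be 2-colored; at least 3 colors are needed.
3 colors suffice: 0=a, 1=b, 2=b, 3=c, 4=a.
That is already a proper 3-coloring.

Yes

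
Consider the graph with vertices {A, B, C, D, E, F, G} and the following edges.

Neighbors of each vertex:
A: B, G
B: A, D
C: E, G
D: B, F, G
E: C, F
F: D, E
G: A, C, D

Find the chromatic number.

The cycle E-C-G-D-F-E has odd length 5, so it cannot be 2-colored; at least 3 colors are needed.
One proper 3-coloring: A=blue, B=red, C=green, D=blue, E=blue, F=red, G=red. Each edge has distinct colors on its endpoints.

3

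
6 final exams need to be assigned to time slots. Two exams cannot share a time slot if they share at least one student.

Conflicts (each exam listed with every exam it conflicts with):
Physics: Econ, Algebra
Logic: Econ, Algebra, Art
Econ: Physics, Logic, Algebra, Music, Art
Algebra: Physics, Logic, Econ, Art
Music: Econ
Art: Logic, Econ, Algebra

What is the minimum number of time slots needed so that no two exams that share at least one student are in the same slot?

4

Logic, Econ, Algebra, Art all conflict with each other, so at least 4 time slots are needed.
4 time slots suffice: Physics=3, Logic=3, Econ=1, Algebra=2, Music=2, Art=4. No two conflicting exams share a time slot.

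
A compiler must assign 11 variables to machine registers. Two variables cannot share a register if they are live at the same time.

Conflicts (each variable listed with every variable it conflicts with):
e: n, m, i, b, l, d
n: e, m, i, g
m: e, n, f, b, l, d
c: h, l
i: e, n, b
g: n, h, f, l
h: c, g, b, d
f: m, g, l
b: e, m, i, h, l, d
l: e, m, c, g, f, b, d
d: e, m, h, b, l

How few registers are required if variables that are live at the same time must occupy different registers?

e, m, b, l, d pairwise conflict, so at least 5 registers are needed.
5 registers suffice: register 1 → {n, h, l}; register 2 → {e, c, g}; register 3 → {m, i}; register 4 → {f, b}; register 5 → {d}. No two conflicting variables share a register.

5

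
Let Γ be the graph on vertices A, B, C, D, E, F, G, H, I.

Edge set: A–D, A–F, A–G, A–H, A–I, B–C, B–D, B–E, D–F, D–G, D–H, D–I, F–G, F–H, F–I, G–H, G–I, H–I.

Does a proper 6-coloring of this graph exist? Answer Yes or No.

The chromatic number is 6. A, D, F, G, H, I form a clique, so at least 6 colors are needed.
6 colors suffice: color 1 → {C, D, E}; color 2 → {B, F}; color 3 → {G}; color 4 → {I}; color 5 → {H}; color 6 → {A}.
That is already a proper 6-coloring.

Yes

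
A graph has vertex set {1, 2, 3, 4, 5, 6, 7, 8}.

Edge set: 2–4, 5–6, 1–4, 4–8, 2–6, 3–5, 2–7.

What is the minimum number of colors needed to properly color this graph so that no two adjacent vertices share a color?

1 and 4 are adjacent, so at least 2 colors are needed.
A valid assignment using 2 colors: 1=blue, 2=blue, 3=red, 4=red, 5=blue, 6=red, 7=red, 8=blue. Every edge joins two different colors.

2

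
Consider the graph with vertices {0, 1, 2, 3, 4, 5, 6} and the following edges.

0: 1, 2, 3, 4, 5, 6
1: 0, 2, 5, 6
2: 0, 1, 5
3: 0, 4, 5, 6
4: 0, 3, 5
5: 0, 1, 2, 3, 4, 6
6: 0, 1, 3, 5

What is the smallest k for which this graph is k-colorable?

0, 3, 5, 6 form a clique, so at least 4 colors are needed.
One proper 4-coloring: 0=blue, 1=green, 2=yellow, 3=green, 4=yellow, 5=red, 6=yellow. Each edge has distinct colors on its endpoints.

4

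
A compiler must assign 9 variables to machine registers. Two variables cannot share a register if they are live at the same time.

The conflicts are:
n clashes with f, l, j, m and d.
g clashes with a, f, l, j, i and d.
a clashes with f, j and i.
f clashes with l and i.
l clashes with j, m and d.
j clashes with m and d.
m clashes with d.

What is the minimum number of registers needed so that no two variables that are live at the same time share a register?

n, l, j, m, d pairwise conflict, so at least 5 registers are needed.
Using 5 registers: n=3, g=3, a=1, f=2, l=1, j=2, m=5, i=4, d=4. Each listed conflict is separated.

5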